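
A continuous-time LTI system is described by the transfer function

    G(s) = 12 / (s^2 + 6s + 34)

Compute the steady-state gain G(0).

Set s = 0: G(0) = (12) / (34) = 6/17.

G(0) = 6/17 ≈ 0.3529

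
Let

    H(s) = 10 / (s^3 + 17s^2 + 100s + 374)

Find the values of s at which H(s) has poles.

s = -3 ± 5j, -11

The poles are the roots of the denominator s^3 + 17s^2 + 100s + 374 = 0.
Trying s = -11: the polynomial evaluates to 0, so (s + 11) is a factor.
Dividing out leaves s^2 + 6s + 34 = 0.
The quadratic formula then gives s = -3 ± 5j.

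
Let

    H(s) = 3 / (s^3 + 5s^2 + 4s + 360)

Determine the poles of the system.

s = 2 ± 6j, -9

The poles are the roots of the denominator s^3 + 5s^2 + 4s + 360 = 0.
Trying s = -9: the polynomial evaluates to 0, so (s + 9) is a factor.
Dividing out leaves s^2 - 4s + 40 = 0.
The quadratic formula then gives s = 2 ± 6j.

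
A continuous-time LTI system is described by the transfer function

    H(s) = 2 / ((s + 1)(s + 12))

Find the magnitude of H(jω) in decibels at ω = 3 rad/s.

Substitute s = j3: numerator = 2, denominator = 3 + j39.
|H(j3)| = |2| / |3 + j39| = 2 / 39.115 ≈ 0.05113.
In decibels: 20·log₁₀(0.05113) ≈ -25.8 dB.

|H(j3)|_dB ≈ -25.8 dB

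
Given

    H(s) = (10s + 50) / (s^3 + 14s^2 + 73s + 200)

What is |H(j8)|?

|H(j8)| ≈ 0.1348

Substitute s = j8: numerator = 50 + j80, denominator = -696 + j72.
|H(j8)| = |50 + j80| / |-696 + j72| = 94.340 / 699.71 ≈ 0.1348.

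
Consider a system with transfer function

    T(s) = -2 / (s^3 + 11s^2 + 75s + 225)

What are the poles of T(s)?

The poles are the roots of the denominator s^3 + 11s^2 + 75s + 225 = 0.
Trying s = -5: the polynomial evaluates to 0, so (s + 5) is a factor.
Dividing out leaves s^2 + 6s + 45 = 0.
The quadratic formula then gives s = -3 ± 6j.

s = -3 ± 6j, -5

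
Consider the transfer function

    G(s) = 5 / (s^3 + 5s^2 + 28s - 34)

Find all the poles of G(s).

The poles are the roots of the denominator s^3 + 5s^2 + 28s - 34 = 0.
Trying s = 1: the polynomial evaluates to 0, so (s - 1) is a factor.
Dividing out leaves s^2 + 6s + 34 = 0.
The quadratic formula then gives s = -3 ± 5j.

s = -3 + 5j, -3 - 5j, 1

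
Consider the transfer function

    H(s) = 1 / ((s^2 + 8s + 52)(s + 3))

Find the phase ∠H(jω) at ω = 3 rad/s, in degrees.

At s = j3: numerator = 1, denominator = 57 + j201.
∠H = ∠num − ∠den = 0° − (74.168°) = -74.17°.

∠H(j3) ≈ -74.17°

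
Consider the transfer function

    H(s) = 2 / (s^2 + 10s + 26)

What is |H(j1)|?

|H(j1)| ≈ 0.07428

Substitute s = j1: numerator = 2, denominator = 25 + j10.
|H(j1)| = |2| / |25 + j10| = 2 / 26.926 ≈ 0.07428.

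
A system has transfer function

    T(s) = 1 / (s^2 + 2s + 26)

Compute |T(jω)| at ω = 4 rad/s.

Substitute s = j4: numerator = 1, denominator = 10 + j8.
|T(j4)| = |1| / |10 + j8| = 1 / 12.806 ≈ 0.07809.

|T(j4)| ≈ 0.07809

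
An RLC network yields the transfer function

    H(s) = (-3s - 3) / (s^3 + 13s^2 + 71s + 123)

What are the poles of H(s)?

s = -5 ± 4j, -3

The poles are the roots of the denominator s^3 + 13s^2 + 71s + 123 = 0.
Trying s = -3: the polynomial evaluates to 0, so (s + 3) is a factor.
Dividing out leaves s^2 + 10s + 41 = 0.
The quadratic formula then gives s = -5 ± 4j.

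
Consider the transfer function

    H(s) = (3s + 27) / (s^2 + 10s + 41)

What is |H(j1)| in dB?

Substitute s = j1: numerator = 27 + j3, denominator = 40 + j10.
|H(j1)| = |27 + j3| / |40 + j10| = 27.166 / 41.231 ≈ 0.6589.
In decibels: 20·log₁₀(0.6589) ≈ -3.62 dB.

|H(j1)|_dB ≈ -3.62 dB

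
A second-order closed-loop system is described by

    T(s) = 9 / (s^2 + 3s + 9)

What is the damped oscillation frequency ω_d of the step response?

Comparing s^2 + 3s + 9 to s^2 + 2ζωₙs + ωₙ²: ωₙ = 3 rad/s and ζ = 3/(2·3) = 0.5.
ζωₙ = 3/2 = 1.5, so ω_d = ωₙ√(1−ζ²) = √(ωₙ² − (ζωₙ)²) = √(9 − 1.5²) = √6.75 ≈ 2.598 rad/s.

ω_d ≈ 2.598 rad/s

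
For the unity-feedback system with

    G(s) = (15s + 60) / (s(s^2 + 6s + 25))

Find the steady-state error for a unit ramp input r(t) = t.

e_ss = 0.4167

G(s) has one pole at the origin.
This is a Type 1 system. Kv = lim_{s→0} s·G(s) = 60/25 = 12/5.
e_ss = 1/Kv = 1/(12/5) = 5/12 ≈ 0.4167.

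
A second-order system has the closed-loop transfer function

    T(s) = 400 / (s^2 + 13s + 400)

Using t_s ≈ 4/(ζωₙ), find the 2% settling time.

Comparing s^2 + 13s + 400 to s^2 + 2ζωₙs + ωₙ²: ωₙ = 20 rad/s and ζ = 13/(2·20) = 0.325.
ζωₙ = 13/2 = 6.5, so t_s ≈ 4/(ζωₙ) = 4/6.5 ≈ 0.6154 s.

t_s ≈ 0.6154 s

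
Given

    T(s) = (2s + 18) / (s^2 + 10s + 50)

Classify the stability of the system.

stable

The denominator s^2 + 10s + 50 factors as (s^2 + 10s + 50), giving poles at s = -5 ± 5j.
Since all poles lie strictly in the left half-plane, the system is stable.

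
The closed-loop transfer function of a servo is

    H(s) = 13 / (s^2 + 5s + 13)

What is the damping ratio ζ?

ζ ≈ 0.6934

Compare the denominator to the standard form s^2 + 2ζωₙs + ωₙ².
ωₙ² = 13, so ωₙ = √13 ≈ 3.606 rad/s.
2ζωₙ = 5, so ζ = 5/(2·√13) ≈ 0.6934.
With ζ = 0.6934 the response is underdamped.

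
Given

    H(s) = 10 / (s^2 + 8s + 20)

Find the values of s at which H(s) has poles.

s = -4 ± 2j

The poles are the roots of the denominator s^2 + 8s + 20 = 0.
Using the quadratic formula: s = (-8 ± √(-16))/2 = -4 ± 2j.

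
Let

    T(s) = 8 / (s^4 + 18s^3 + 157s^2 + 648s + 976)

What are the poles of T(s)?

s = -5 + 6j, -5 - 6j, -4, -4

The poles are the roots of the denominator s^4 + 18s^3 + 157s^2 + 648s + 976 = 0.
Trying s = -4: the polynomial evaluates to 0, so (s + 4) is a factor.
Dividing out leaves s^3 + 14s^2 + 101s + 244 = 0.
This factors further as (s^2 + 10s + 61)(s + 4) = 0.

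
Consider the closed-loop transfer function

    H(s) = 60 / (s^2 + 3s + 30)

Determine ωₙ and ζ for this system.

ωₙ ≈ 5.477 rad/s, ζ ≈ 0.2739

Compare the denominator to the standard form s^2 + 2ζωₙs + ωₙ².
ωₙ² = 30, so ωₙ = √30 ≈ 5.477 rad/s.
2ζωₙ = 3, so ζ = 3/(2·√30) ≈ 0.2739.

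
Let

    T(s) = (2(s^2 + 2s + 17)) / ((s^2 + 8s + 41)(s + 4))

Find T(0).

At s = 0 each factor (s + a) contributes a and each (s^2 + bs + c) contributes c.
T(0) = 2·(17) / ((41) · (4)) = 34/164 = 17/82.

T(0) = 17/82 ≈ 0.2073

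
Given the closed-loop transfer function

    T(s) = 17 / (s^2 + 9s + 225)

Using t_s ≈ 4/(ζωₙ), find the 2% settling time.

Comparing s^2 + 9s + 225 to s^2 + 2ζωₙs + ωₙ²: ωₙ = 15 rad/s and ζ = 9/(2·15) = 0.3.
ζωₙ = 9/2 = 4.5, so t_s ≈ 4/(ζωₙ) = 4/4.5 ≈ 0.8889 s.

t_s ≈ 0.8889 s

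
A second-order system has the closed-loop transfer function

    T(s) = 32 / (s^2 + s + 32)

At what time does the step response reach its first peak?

Comparing s^2 + s + 32 to s^2 + 2ζωₙs + ωₙ²: ωₙ = √32 ≈ 5.657 rad/s and ζ = 1/(2·√32) ≈ 0.08839.
ζωₙ = 1/2 = 0.5, so ω_d = ωₙ√(1−ζ²) = √(ωₙ² − (ζωₙ)²) = √(32 − 0.5²) = √31.75 ≈ 5.635 rad/s.
t_p = π/ω_d = π/5.635 ≈ 0.5575 s.

t_p ≈ 0.5575 s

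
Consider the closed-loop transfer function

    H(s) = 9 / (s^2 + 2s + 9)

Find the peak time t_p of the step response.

Comparing s^2 + 2s + 9 to s^2 + 2ζωₙs + ωₙ²: ωₙ = 3 rad/s and ζ = 2/(2·3) ≈ 0.3333.
ζωₙ = 2/2 = 1, so ω_d = ωₙ√(1−ζ²) = √(ωₙ² − (ζωₙ)²) = √(9 − 1²) = √8 ≈ 2.828 rad/s.
t_p = π/ω_d = π/2.828 ≈ 1.111 s.

t_p ≈ 1.111 s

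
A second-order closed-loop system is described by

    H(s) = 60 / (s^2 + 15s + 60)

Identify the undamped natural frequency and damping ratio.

Compare the denominator to the standard form s^2 + 2ζωₙs + ωₙ².
ωₙ² = 60, so ωₙ = √60 ≈ 7.746 rad/s.
2ζωₙ = 15, so ζ = 15/(2·√60) ≈ 0.9682.
With ζ = 0.9682 the response is underdamped.

ωₙ ≈ 7.746 rad/s, ζ ≈ 0.9682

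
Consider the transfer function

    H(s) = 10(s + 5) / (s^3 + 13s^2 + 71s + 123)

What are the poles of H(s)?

s = -5 ± 4j, -3

The poles are the roots of the denominator s^3 + 13s^2 + 71s + 123 = 0.
Trying s = -3: the polynomial evaluates to 0, so (s + 3) is a factor.
Dividing out leaves s^2 + 10s + 41 = 0.
The quadratic formula then gives s = -5 ± 4j.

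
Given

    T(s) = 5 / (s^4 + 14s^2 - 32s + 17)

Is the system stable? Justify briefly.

The denominator s^4 + 14s^2 - 32s + 17 factors as (s - 1)^2(s^2 + 2s + 17), giving poles at s = 1, -1 ± 4j, 1.
Since the pole(s) at s = 1, 1 lie in the right half-plane, the system is unstable.

unstable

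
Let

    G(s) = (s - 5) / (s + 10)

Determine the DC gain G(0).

G(0) = -1/2 ≈ -0.5000

At s = 0 each factor (s + a) contributes a and each (s^2 + bs + c) contributes c.
G(0) = 1·(-5) / ((10)) = -5/10 = -1/2.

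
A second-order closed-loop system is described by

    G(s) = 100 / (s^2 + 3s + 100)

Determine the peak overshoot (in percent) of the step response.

Comparing s^2 + 3s + 100 to s^2 + 2ζωₙs + ωₙ²: ωₙ = 10 rad/s and ζ = 3/(2·10) = 0.15.
%OS = 100·exp(−πζ/√(1−ζ²)) = 100·exp(−π·0.15/√(1−0.15²)) ≈ 62.1%.

%OS ≈ 62.1%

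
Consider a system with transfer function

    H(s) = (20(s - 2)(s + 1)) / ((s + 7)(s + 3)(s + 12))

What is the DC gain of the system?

At s = 0 each factor (s + a) contributes a and each (s^2 + bs + c) contributes c.
H(0) = 20·(-2) · (1) / ((7) · (3) · (12)) = -40/252 = -10/63.

H(0) = -10/63 ≈ -0.1587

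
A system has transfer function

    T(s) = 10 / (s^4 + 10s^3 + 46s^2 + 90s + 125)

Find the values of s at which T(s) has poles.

The poles are the roots of the denominator s^4 + 10s^3 + 46s^2 + 90s + 125 = 0.
No real roots exist; factor into two real quadratics: (s^2 + 8s + 25)(s^2 + 2s + 5) = 0.
Each quadratic gives a conjugate pair via the quadratic formula.

s = -4 ± 3j, -1 ± 2j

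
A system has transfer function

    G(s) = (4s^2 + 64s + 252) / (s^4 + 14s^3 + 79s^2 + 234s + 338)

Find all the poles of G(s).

s = -2 ± 3j, -5 ± j

The poles are the roots of the denominator s^4 + 14s^3 + 79s^2 + 234s + 338 = 0.
No real roots exist; factor into two real quadratics: (s^2 + 4s + 13)(s^2 + 10s + 26) = 0.
Each quadratic gives a conjugate pair via the quadratic formula.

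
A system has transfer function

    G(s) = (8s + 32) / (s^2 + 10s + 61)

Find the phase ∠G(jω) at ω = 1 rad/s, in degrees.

∠G(j1) ≈ 4.574°

At s = j1: numerator = 32 + j8, denominator = 60 + j10.
∠G = ∠num − ∠den = 14.036° − (9.4623°) = 4.574°.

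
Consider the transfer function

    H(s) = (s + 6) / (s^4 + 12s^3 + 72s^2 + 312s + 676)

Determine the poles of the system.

The poles are the roots of the denominator s^4 + 12s^3 + 72s^2 + 312s + 676 = 0.
No real roots exist; factor into two real quadratics: (s^2 + 10s + 26)(s^2 + 2s + 26) = 0.
Each quadratic gives a conjugate pair via the quadratic formula.

s = -5 + j, -5 - j, -1 + 5j, -1 - 5j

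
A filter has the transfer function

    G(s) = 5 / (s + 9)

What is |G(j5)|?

|G(j5)| ≈ 0.4856

Substitute s = j5: numerator = 5, denominator = 9 + j5.
|G(j5)| = |5| / |9 + j5| = 5 / 10.296 ≈ 0.4856.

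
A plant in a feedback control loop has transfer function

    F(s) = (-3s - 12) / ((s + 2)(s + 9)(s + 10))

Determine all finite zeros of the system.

Set the numerator to zero: -3s - 12 = 0, i.e. -3·(s + 4) = 0.
So s = -4.

s = -4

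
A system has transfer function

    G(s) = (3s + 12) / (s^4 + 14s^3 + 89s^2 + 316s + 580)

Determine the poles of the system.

The poles are the roots of the denominator s^4 + 14s^3 + 89s^2 + 316s + 580 = 0.
No real roots exist; factor into two real quadratics: (s^2 + 4s + 20)(s^2 + 10s + 29) = 0.
Each quadratic gives a conjugate pair via the quadratic formula.

s = -2 ± 4j, -5 ± 2j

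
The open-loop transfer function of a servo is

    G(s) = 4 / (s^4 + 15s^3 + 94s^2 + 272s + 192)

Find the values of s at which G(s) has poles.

s = -4 ± 4j, -6, -1

The poles are the roots of the denominator s^4 + 15s^3 + 94s^2 + 272s + 192 = 0.
Trying s = -6: the polynomial evaluates to 0, so (s + 6) is a factor.
Dividing out leaves s^3 + 9s^2 + 40s + 32 = 0.
This factors further as (s^2 + 8s + 32)(s + 1) = 0.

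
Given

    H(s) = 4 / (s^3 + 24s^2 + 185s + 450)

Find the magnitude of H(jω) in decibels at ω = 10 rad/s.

Substitute s = j10: numerator = 4, denominator = -1950 + j850.
|H(j10)| = |4| / |-1950 + j850| = 4 / 2127.2 ≈ 0.001880.
In decibels: 20·log₁₀(0.001880) ≈ -54.5 dB.

|H(j10)|_dB ≈ -54.5 dB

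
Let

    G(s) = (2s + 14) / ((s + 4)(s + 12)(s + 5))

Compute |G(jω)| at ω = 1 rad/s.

Substitute s = j1: numerator = 14 + j2, denominator = 219 + j127.
|G(j1)| = |14 + j2| / |219 + j127| = 14.142 / 253.16 ≈ 0.05586.

|G(j1)| ≈ 0.05586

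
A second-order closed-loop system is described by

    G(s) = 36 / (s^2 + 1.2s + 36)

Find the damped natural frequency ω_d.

Comparing s^2 + 1.2s + 36 to s^2 + 2ζωₙs + ωₙ²: ωₙ = 6 rad/s and ζ = 1.2/(2·6) = 0.1.
ζωₙ = 1.2/2 = 0.6, so ω_d = ωₙ√(1−ζ²) = √(ωₙ² − (ζωₙ)²) = √(36 − 0.6²) = √35.64 ≈ 5.970 rad/s.

ω_d ≈ 5.970 rad/s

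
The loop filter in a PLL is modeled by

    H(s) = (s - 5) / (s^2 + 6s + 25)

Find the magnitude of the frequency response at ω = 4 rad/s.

Substitute s = j4: numerator = -5 + j4, denominator = 9 + j24.
|H(j4)| = |-5 + j4| / |9 + j24| = 6.4031 / 25.632 ≈ 0.2498.

|H(j4)| ≈ 0.2498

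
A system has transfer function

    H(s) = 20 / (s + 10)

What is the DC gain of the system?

At s = 0 each factor (s + a) contributes a and each (s^2 + bs + c) contributes c.
H(0) = 20·1 / ((10)) = 20/10 = 2.

H(0) = 2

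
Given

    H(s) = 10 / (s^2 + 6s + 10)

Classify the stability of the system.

The denominator s^2 + 6s + 10 factors as (s^2 + 6s + 10), giving poles at s = -3 + j, -3 - j.
Since all poles lie strictly in the left half-plane, the system is stable.

stable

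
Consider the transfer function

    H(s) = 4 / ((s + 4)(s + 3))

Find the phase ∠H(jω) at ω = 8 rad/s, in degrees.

At s = j8: numerator = 4, denominator = -52 + j56.
∠H = ∠num − ∠den = 0° − (132.88°) = -132.9°.

∠H(j8) ≈ -132.9°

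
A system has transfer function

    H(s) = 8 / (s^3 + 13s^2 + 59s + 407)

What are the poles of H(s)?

s = -1 + 6j, -1 - 6j, -11

The poles are the roots of the denominator s^3 + 13s^2 + 59s + 407 = 0.
Trying s = -11: the polynomial evaluates to 0, so (s + 11) is a factor.
Dividing out leaves s^2 + 2s + 37 = 0.
The quadratic formula then gives s = -1 ± 6j.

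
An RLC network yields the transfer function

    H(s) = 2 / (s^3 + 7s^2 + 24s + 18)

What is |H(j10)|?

Substitute s = j10: numerator = 2, denominator = -682 - j760.
|H(j10)| = |2| / |-682 - j760| = 2 / 1021.1 ≈ 0.001959.

|H(j10)| ≈ 0.001959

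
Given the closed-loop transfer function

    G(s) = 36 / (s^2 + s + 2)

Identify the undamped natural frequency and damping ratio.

Compare the denominator to the standard form s^2 + 2ζωₙs + ωₙ².
ωₙ² = 2, so ωₙ = √2 ≈ 1.414 rad/s.
2ζωₙ = 1, so ζ = 1/(2·√2) ≈ 0.3536.

ωₙ ≈ 1.414 rad/s, ζ ≈ 0.3536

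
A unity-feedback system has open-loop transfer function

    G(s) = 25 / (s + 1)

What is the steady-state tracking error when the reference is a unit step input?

e_ss = 0.03846

G(s) has no poles at the origin.
This is a Type 0 system. Kp = lim_{s→0} G(s) = 25/1.
e_ss = 1/(1 + Kp) = 1/(1 + 25) = 1/26 ≈ 0.03846.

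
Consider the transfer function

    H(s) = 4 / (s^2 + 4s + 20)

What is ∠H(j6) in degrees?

At s = j6: numerator = 4, denominator = -16 + j24.
∠H = ∠num − ∠den = 0° − (123.69°) = -123.7°.

∠H(j6) ≈ -123.7°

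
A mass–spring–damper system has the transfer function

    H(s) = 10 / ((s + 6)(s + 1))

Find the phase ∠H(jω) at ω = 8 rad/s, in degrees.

∠H(j8) ≈ -136.0°

At s = j8: numerator = 10, denominator = -58 + j56.
∠H = ∠num − ∠den = 0° − (136.01°) = -136.0°.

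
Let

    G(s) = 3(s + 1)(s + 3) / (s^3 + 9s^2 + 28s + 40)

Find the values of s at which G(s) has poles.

The poles are the roots of the denominator s^3 + 9s^2 + 28s + 40 = 0.
Trying s = -5: the polynomial evaluates to 0, so (s + 5) is a factor.
Dividing out leaves s^2 + 4s + 8 = 0.
The quadratic formula then gives s = -2 ± 2j.

s = -2 + 2j, -2 - 2j, -5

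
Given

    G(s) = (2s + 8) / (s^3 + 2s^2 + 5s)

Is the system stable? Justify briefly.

The denominator s^3 + 2s^2 + 5s factors as s(s^2 + 2s + 5), giving poles at s = 0, -1 + 2j, -1 - 2j.
Since the simple pole(s) at s = 0 lie on the jω-axis with none in the right half-plane, the system is marginally stable.

marginally stable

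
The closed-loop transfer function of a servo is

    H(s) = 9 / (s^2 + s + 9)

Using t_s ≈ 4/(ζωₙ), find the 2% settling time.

Comparing s^2 + s + 9 to s^2 + 2ζωₙs + ωₙ²: ωₙ = 3 rad/s and ζ = 1/(2·3) ≈ 0.1667.
ζωₙ = 1/2 = 0.5, so t_s ≈ 4/(ζωₙ) = 4/0.5 = 8 s.

t_s ≈ 8 s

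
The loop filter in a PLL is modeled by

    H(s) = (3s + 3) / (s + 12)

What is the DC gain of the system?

H(0) = 1/4 ≈ 0.2500

Set s = 0: H(0) = (3) / (12) = 1/4.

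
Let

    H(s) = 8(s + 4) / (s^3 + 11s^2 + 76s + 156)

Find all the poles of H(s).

s = -4 + 6j, -4 - 6j, -3

The poles are the roots of the denominator s^3 + 11s^2 + 76s + 156 = 0.
Trying s = -3: the polynomial evaluates to 0, so (s + 3) is a factor.
Dividing out leaves s^2 + 8s + 52 = 0.
The quadratic formula then gives s = -4 ± 6j.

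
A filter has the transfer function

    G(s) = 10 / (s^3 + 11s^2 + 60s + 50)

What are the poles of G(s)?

The poles are the roots of the denominator s^3 + 11s^2 + 60s + 50 = 0.
Trying s = -1: the polynomial evaluates to 0, so (s + 1) is a factor.
Dividing out leaves s^2 + 10s + 50 = 0.
The quadratic formula then gives s = -5 ± 5j.

s = -5 + 5j, -5 - 5j, -1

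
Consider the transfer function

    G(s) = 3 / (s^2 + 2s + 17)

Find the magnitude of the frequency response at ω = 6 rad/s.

Substitute s = j6: numerator = 3, denominator = -19 + j12.
|G(j6)| = |3| / |-19 + j12| = 3 / 22.472 ≈ 0.1335.

|G(j6)| ≈ 0.1335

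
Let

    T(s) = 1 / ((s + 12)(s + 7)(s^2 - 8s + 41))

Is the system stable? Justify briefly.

The poles can be read from the denominator factors: s = -12, -7, 4 + 5j, 4 - 5j.
Since the pole(s) at s = 4 + 5j, 4 - 5j lie in the right half-plane, the system is unstable.

unstable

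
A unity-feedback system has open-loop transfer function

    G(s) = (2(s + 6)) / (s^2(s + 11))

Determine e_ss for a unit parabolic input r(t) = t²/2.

G(s) has 2 poles at the origin.
This is a Type 2 system. Ka = lim_{s→0} s^2·G(s) = 12/11.
e_ss = 1/Ka = 1/(12/11) = 11/12 ≈ 0.9167.

e_ss = 0.9167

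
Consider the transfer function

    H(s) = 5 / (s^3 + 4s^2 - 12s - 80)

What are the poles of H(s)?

The poles are the roots of the denominator s^3 + 4s^2 - 12s - 80 = 0.
Trying s = 4: the polynomial evaluates to 0, so (s - 4) is a factor.
Dividing out leaves s^2 + 8s + 20 = 0.
The quadratic formula then gives s = -4 ± 2j.

s = 4, -4 + 2j, -4 - 2j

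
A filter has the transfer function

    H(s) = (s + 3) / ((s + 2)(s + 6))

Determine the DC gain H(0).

At s = 0 each factor (s + a) contributes a and each (s^2 + bs + c) contributes c.
H(0) = 1·(3) / ((2) · (6)) = 3/12 = 1/4.

H(0) = 1/4 ≈ 0.2500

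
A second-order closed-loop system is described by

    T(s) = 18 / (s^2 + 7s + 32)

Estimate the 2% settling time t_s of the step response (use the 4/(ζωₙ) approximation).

Comparing s^2 + 7s + 32 to s^2 + 2ζωₙs + ωₙ²: ωₙ = √32 ≈ 5.657 rad/s and ζ = 7/(2·√32) ≈ 0.6187.
ζωₙ = 7/2 = 3.5, so t_s ≈ 4/(ζωₙ) = 4/3.5 ≈ 1.143 s.

t_s ≈ 1.143 s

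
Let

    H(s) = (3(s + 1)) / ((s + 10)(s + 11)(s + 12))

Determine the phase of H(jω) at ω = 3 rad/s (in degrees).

At s = j3: numerator = 3 + j9, denominator = 1023 + j1059.
∠H = ∠num − ∠den = 71.565° − (45.991°) = 25.57°.

∠H(j3) ≈ 25.57°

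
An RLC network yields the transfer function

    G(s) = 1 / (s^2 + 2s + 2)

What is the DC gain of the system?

At s = 0 each factor (s + a) contributes a and each (s^2 + bs + c) contributes c.
G(0) = 1·1 / ((2)) = 1/2 = 1/2.

G(0) = 1/2 ≈ 0.5000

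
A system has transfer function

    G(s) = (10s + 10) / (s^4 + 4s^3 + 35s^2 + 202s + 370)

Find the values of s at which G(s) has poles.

The poles are the roots of the denominator s^4 + 4s^3 + 35s^2 + 202s + 370 = 0.
No real roots exist; factor into two real quadratics: (s^2 - 2s + 37)(s^2 + 6s + 10) = 0.
Each quadratic gives a conjugate pair via the quadratic formula.

s = 1 + 6j, 1 - 6j, -3 + j, -3 - j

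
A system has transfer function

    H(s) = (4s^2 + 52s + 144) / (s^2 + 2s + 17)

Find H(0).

H(0) = 144/17 ≈ 8.471

Set s = 0: H(0) = (144) / (17) = 144/17.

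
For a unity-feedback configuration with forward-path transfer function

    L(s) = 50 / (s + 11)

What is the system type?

The denominator has no factor of s at the origin — no free integrator — so this is a Type 0 system.

Type 0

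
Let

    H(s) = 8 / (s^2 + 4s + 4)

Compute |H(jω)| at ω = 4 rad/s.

|H(j4)| = 0.4000

Substitute s = j4: numerator = 8, denominator = -12 + j16.
|H(j4)| = |8| / |-12 + j16| = 8 / 20 = 0.4000.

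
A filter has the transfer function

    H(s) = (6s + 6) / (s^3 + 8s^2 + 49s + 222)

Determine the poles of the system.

s = -1 ± 6j, -6

The poles are the roots of the denominator s^3 + 8s^2 + 49s + 222 = 0.
Trying s = -6: the polynomial evaluates to 0, so (s + 6) is a factor.
Dividing out leaves s^2 + 2s + 37 = 0.
The quadratic formula then gives s = -1 ± 6j.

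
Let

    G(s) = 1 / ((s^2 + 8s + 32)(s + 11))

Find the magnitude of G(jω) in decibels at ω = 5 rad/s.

Substitute s = j5: numerator = 1, denominator = -123 + j475.
|G(j5)| = |1| / |-123 + j475| = 1 / 490.67 ≈ 0.002038.
In decibels: 20·log₁₀(0.002038) ≈ -53.8 dB.

|G(j5)|_dB ≈ -53.8 dB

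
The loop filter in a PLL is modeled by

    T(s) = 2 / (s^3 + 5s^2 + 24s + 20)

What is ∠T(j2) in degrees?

At s = j2: numerator = 2, denominator = j40.
∠T = ∠num − ∠den = 0° − (90°) = -90°.

∠T(j2) ≈ -90°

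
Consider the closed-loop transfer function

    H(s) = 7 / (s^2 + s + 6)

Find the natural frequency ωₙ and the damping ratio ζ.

ωₙ ≈ 2.449 rad/s, ζ ≈ 0.2041

Compare the denominator to the standard form s^2 + 2ζωₙs + ωₙ².
ωₙ² = 6, so ωₙ = √6 ≈ 2.449 rad/s.
2ζωₙ = 1, so ζ = 1/(2·√6) ≈ 0.2041.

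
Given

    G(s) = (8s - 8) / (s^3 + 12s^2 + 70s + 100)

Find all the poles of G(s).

The poles are the roots of the denominator s^3 + 12s^2 + 70s + 100 = 0.
Trying s = -2: the polynomial evaluates to 0, so (s + 2) is a factor.
Dividing out leaves s^2 + 10s + 50 = 0.
The quadratic formula then gives s = -5 ± 5j.

s = -5 + 5j, -5 - 5j, -2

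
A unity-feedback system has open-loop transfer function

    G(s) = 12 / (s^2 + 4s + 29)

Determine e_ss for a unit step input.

G(s) has no poles at the origin.
This is a Type 0 system. Kp = lim_{s→0} G(s) = 12/29.
e_ss = 1/(1 + Kp) = 1/(1 + 12/29) = 29/41 ≈ 0.7073.

e_ss = 0.7073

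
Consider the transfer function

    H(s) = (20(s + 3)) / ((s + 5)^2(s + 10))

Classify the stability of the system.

stable

The poles can be read from the denominator factors: s = -5, -10, -5.
Since all poles lie strictly in the left half-plane, the system is stable.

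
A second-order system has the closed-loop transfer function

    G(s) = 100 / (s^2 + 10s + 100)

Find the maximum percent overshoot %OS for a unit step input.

%OS ≈ 16.3%

Comparing s^2 + 10s + 100 to s^2 + 2ζωₙs + ωₙ²: ωₙ = 10 rad/s and ζ = 10/(2·10) = 0.5.
%OS = 100·exp(−πζ/√(1−ζ²)) = 100·exp(−π·0.5/√(1−0.5²)) ≈ 16.3%.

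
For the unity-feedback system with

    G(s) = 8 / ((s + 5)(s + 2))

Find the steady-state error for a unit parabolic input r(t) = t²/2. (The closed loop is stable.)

G(s) has no poles at the origin.
This is a Type 0 system; Ka = lim_{s→0} s^2·G(s) = 0, so the steady-state error for a parabola input is infinite.

e_ss = ∞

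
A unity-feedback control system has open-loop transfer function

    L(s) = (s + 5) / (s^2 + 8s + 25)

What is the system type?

Type 0

The denominator has no factor of s at the origin — no free integrator — so this is a Type 0 system.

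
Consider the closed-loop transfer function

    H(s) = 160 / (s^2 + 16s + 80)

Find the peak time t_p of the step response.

t_p ≈ 0.7854 s

Comparing s^2 + 16s + 80 to s^2 + 2ζωₙs + ωₙ²: ωₙ = √80 ≈ 8.944 rad/s and ζ = 16/(2·√80) ≈ 0.8944.
ζωₙ = 16/2 = 8, so ω_d = ωₙ√(1−ζ²) = √(ωₙ² − (ζωₙ)²) = √(80 − 8²) = √16 = 4 rad/s.
t_p = π/ω_d = π/4 ≈ 0.7854 s.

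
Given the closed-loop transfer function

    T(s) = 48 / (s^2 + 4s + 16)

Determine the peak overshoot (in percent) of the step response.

Comparing s^2 + 4s + 16 to s^2 + 2ζωₙs + ωₙ²: ωₙ = 4 rad/s and ζ = 4/(2·4) = 0.5.
%OS = 100·exp(−πζ/√(1−ζ²)) = 100·exp(−π·0.5/√(1−0.5²)) ≈ 16.3%.

%OS ≈ 16.3%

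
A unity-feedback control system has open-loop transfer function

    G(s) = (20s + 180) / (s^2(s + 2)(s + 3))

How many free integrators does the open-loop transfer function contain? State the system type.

The denominator has 2 factors of s at the origin (free integrators), so this is a Type 2 system.

Type 2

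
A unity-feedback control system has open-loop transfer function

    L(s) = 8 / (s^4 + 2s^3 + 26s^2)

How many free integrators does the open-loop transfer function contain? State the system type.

Type 2

The denominator has 2 factors of s at the origin (free integrators), so this is a Type 2 system.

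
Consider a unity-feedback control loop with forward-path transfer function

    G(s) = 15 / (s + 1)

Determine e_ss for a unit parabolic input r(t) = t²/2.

e_ss = ∞

G(s) has no poles at the origin.
This is a Type 0 system; Ka = lim_{s→0} s^2·G(s) = 0, so the steady-state error for a parabola input is infinite.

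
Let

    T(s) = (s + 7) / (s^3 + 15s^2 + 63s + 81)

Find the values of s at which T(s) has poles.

The poles are the roots of the denominator s^3 + 15s^2 + 63s + 81 = 0.
Trying s = -3: the polynomial evaluates to 0, so (s + 3) is a factor.
Dividing out leaves s^2 + 12s + 27 = 0.
Factoring the quadratic: (s + 9)(s + 3) = 0.

s = -3, -9, -3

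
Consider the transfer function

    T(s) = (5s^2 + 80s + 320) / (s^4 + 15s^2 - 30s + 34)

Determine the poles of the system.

The poles are the roots of the denominator s^4 + 15s^2 - 30s + 34 = 0.
No real roots exist; factor into two real quadratics: (s^2 - 2s + 2)(s^2 + 2s + 17) = 0.
Each quadratic gives a conjugate pair via the quadratic formula.

s = 1 + j, 1 - j, -1 + 4j, -1 - 4j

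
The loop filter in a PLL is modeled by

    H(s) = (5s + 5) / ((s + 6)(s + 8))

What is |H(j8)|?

Substitute s = j8: numerator = 5 + j40, denominator = -16 + j112.
|H(j8)| = |5 + j40| / |-16 + j112| = 40.311 / 113.14 ≈ 0.3563.

|H(j8)| ≈ 0.3563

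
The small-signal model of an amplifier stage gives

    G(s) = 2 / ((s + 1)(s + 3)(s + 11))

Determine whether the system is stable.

The poles can be read from the denominator factors: s = -1, -3, -11.
Since all poles lie strictly in the left half-plane, the system is stable.

stable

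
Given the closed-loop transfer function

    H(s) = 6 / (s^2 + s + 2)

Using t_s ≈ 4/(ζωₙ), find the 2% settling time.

t_s ≈ 8 s

Comparing s^2 + s + 2 to s^2 + 2ζωₙs + ωₙ²: ωₙ = √2 ≈ 1.414 rad/s and ζ = 1/(2·√2) ≈ 0.3536.
ζωₙ = 1/2 = 0.5, so t_s ≈ 4/(ζωₙ) = 4/0.5 = 8 s.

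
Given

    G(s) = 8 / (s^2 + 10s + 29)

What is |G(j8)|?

Substitute s = j8: numerator = 8, denominator = -35 + j80.
|G(j8)| = |8| / |-35 + j80| = 8 / 87.321 ≈ 0.09162.

|G(j8)| ≈ 0.09162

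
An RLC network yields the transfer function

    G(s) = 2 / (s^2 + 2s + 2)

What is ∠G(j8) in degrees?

At s = j8: numerator = 2, denominator = -62 + j16.
∠G = ∠num − ∠den = 0° − (165.53°) = -165.5°.

∠G(j8) ≈ -165.5°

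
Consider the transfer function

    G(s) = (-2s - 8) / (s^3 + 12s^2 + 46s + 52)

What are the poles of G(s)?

The poles are the roots of the denominator s^3 + 12s^2 + 46s + 52 = 0.
Trying s = -2: the polynomial evaluates to 0, so (s + 2) is a factor.
Dividing out leaves s^2 + 10s + 26 = 0.
The quadratic formula then gives s = -5 ± 1j.

s = -5 + j, -5 - j, -2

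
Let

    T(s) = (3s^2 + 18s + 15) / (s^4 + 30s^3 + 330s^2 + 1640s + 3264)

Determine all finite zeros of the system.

s = -5, -1

Set the numerator to zero: 3s^2 + 18s + 15 = 0, i.e. 3·(s^2 + 6s + 5) = 0.
Factoring: (s + 5)(s + 1) = 0.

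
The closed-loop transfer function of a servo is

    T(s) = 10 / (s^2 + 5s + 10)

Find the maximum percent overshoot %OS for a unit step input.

%OS ≈ 1.73%

Comparing s^2 + 5s + 10 to s^2 + 2ζωₙs + ωₙ²: ωₙ = √10 ≈ 3.162 rad/s and ζ = 5/(2·√10) ≈ 0.7906.
%OS = 100·exp(−πζ/√(1−ζ²)) = 100·exp(−π·0.7906/√(1−0.7906²)) ≈ 1.73%.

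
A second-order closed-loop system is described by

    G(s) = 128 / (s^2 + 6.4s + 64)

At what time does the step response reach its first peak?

t_p ≈ 0.4285 s

Comparing s^2 + 6.4s + 64 to s^2 + 2ζωₙs + ωₙ²: ωₙ = 8 rad/s and ζ = 6.4/(2·8) = 0.4.
ζωₙ = 6.4/2 = 3.2, so ω_d = ωₙ√(1−ζ²) = √(ωₙ² − (ζωₙ)²) = √(64 − 3.2²) = √53.76 ≈ 7.332 rad/s.
t_p = π/ω_d = π/7.332 ≈ 0.4285 s.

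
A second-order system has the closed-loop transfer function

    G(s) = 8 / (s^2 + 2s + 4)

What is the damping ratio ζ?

Compare the denominator to the standard form s^2 + 2ζωₙs + ωₙ².
ωₙ² = 4, so ωₙ = 2 rad/s.
2ζωₙ = 2, so ζ = 2/(2·2) = 0.5.

ζ = 0.5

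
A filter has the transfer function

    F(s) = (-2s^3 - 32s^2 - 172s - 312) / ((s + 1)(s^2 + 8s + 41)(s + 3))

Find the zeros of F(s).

Set the numerator to zero: -2s^3 - 32s^2 - 172s - 312 = 0, i.e. -2·(s^3 + 16s^2 + 86s + 156) = 0.
Factoring: (s^2 + 10s + 26)(s + 6) = 0.

s = -5 + j, -5 - j, -6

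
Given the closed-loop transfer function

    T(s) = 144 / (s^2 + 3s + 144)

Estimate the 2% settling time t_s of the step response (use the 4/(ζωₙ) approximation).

t_s ≈ 2.667 s

Comparing s^2 + 3s + 144 to s^2 + 2ζωₙs + ωₙ²: ωₙ = 12 rad/s and ζ = 3/(2·12) = 0.125.
ζωₙ = 3/2 = 1.5, so t_s ≈ 4/(ζωₙ) = 4/1.5 ≈ 2.667 s.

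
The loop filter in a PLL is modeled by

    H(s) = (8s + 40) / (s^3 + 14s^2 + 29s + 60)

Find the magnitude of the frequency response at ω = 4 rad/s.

Substitute s = j4: numerator = 40 + j32, denominator = -164 + j52.
|H(j4)| = |40 + j32| / |-164 + j52| = 51.225 / 172.05 ≈ 0.2977.

|H(j4)| ≈ 0.2977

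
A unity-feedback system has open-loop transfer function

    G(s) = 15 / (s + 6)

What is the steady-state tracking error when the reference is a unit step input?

G(s) has no poles at the origin.
This is a Type 0 system. Kp = lim_{s→0} G(s) = 15/6 = 5/2.
e_ss = 1/(1 + Kp) = 1/(1 + 5/2) = 2/7 ≈ 0.2857.

e_ss = 0.2857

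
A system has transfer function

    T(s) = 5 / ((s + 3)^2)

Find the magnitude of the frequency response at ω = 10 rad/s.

|T(j10)| ≈ 0.04587

Substitute s = j10: numerator = 5, denominator = -91 + j60.
|T(j10)| = |5| / |-91 + j60| = 5 / 109 ≈ 0.04587.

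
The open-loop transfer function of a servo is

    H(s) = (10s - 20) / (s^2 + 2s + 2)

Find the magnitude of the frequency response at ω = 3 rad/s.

|H(j3)| ≈ 3.911

Substitute s = j3: numerator = -20 + j30, denominator = -7 + j6.
|H(j3)| = |-20 + j30| / |-7 + j6| = 36.056 / 9.2195 ≈ 3.911.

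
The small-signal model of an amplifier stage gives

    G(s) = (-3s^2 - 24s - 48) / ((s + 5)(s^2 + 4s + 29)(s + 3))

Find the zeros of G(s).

s = -4, -4

Set the numerator to zero: -3s^2 - 24s - 48 = 0, i.e. -3·(s^2 + 8s + 16) = 0.
Factoring: (s + 4)^2 = 0.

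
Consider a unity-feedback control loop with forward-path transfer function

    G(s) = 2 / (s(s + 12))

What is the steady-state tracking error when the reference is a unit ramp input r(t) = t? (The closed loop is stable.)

e_ss = 6

G(s) has one pole at the origin.
This is a Type 1 system. Kv = lim_{s→0} s·G(s) = 2/12 = 1/6.
e_ss = 1/Kv = 1/(1/6) = 6.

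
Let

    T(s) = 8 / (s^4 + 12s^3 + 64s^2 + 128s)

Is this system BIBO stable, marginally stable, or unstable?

marginally stable

The denominator s^4 + 12s^3 + 64s^2 + 128s factors as s(s + 4)(s^2 + 8s + 32), giving poles at s = 0, -4, -4 + 4j, -4 - 4j.
Since the simple pole(s) at s = 0 lie on the jω-axis with none in the right half-plane, the system is marginally stable.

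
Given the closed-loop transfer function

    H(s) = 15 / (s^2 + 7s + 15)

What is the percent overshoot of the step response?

Comparing s^2 + 7s + 15 to s^2 + 2ζωₙs + ωₙ²: ωₙ = √15 ≈ 3.873 rad/s and ζ = 7/(2·√15) ≈ 0.9037.
%OS = 100·exp(−πζ/√(1−ζ²)) = 100·exp(−π·0.9037/√(1−0.9037²)) ≈ 0.132%.

%OS ≈ 0.132%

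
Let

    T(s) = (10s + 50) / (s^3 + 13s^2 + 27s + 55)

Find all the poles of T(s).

The poles are the roots of the denominator s^3 + 13s^2 + 27s + 55 = 0.
Trying s = -11: the polynomial evaluates to 0, so (s + 11) is a factor.
Dividing out leaves s^2 + 2s + 5 = 0.
The quadratic formula then gives s = -1 ± 2j.

s = -1 + 2j, -1 - 2j, -11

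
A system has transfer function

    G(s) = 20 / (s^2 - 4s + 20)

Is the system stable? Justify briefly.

The denominator s^2 - 4s + 20 factors as (s^2 - 4s + 20), giving poles at s = 2 + 4j, 2 - 4j.
Since the pole(s) at s = 2 + 4j, 2 - 4j lie in the right half-plane, the system is unstable.

unstable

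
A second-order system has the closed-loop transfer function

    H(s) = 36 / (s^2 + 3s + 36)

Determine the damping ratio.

Compare the denominator to the standard form s^2 + 2ζωₙs + ωₙ².
ωₙ² = 36, so ωₙ = 6 rad/s.
2ζωₙ = 3, so ζ = 3/(2·6) = 0.25.

ζ = 0.25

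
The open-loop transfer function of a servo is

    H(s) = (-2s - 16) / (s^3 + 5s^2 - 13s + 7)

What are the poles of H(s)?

s = -7, 1, 1

The poles are the roots of the denominator s^3 + 5s^2 - 13s + 7 = 0.
Trying s = -7: the polynomial evaluates to 0, so (s + 7) is a factor.
Dividing out leaves s^2 - 2s + 1 = 0.
Factoring the quadratic: (s - 1)^2 = 0.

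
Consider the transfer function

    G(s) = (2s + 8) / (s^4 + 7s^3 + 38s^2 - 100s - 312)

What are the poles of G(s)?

The poles are the roots of the denominator s^4 + 7s^3 + 38s^2 - 100s - 312 = 0.
Trying s = 3: the polynomial evaluates to 0, so (s - 3) is a factor.
Dividing out leaves s^3 + 10s^2 + 68s + 104 = 0.
This factors further as (s^2 + 8s + 52)(s + 2) = 0.

s = -4 ± 6j, 3, -2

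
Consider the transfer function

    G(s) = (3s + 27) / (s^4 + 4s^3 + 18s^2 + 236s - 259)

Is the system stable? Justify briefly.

The denominator s^4 + 4s^3 + 18s^2 + 236s - 259 factors as (s^2 - 2s + 37)(s + 7)(s - 1), giving poles at s = 1 + 6j, 1 - 6j, -7, 1.
Since the pole(s) at s = 1 + 6j, 1 - 6j, 1 lie in the right half-plane, the system is unstable.

unstable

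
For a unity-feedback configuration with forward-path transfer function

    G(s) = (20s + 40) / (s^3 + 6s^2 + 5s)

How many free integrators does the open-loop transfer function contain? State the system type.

Factor s from the denominator: s^3 + 6s^2 + 5s = s·(s^2 + 6s + 5).
There is 1 pole at the origin, so the system is Type 1.

Type 1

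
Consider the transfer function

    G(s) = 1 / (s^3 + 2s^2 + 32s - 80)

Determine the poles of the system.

The poles are the roots of the denominator s^3 + 2s^2 + 32s - 80 = 0.
Trying s = 2: the polynomial evaluates to 0, so (s - 2) is a factor.
Dividing out leaves s^2 + 4s + 40 = 0.
The quadratic formula then gives s = -2 ± 6j.

s = -2 + 6j, -2 - 6j, 2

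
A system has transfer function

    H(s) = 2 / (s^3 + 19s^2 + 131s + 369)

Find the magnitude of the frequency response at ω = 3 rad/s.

Substitute s = j3: numerator = 2, denominator = 198 + j366.
|H(j3)| = |2| / |198 + j366| = 2 / 416.12 ≈ 0.004806.

|H(j3)| ≈ 0.004806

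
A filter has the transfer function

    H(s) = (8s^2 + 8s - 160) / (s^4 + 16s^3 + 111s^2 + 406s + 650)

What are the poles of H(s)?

s = -5 + j, -5 - j, -3 + 4j, -3 - 4j

The poles are the roots of the denominator s^4 + 16s^3 + 111s^2 + 406s + 650 = 0.
No real roots exist; factor into two real quadratics: (s^2 + 10s + 26)(s^2 + 6s + 25) = 0.
Each quadratic gives a conjugate pair via the quadratic formula.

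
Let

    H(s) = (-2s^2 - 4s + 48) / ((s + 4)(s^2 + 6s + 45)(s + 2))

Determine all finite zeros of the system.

Set the numerator to zero: -2s^2 - 4s + 48 = 0, i.e. -2·(s^2 + 2s - 24) = 0.
Factoring: (s + 6)(s - 4) = 0.

s = -6, 4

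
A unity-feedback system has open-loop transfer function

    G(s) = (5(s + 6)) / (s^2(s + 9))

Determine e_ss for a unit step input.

G(s) has 2 poles at the origin.
This is a Type 2 system; for a step input the steady-state error is zero.

e_ss = 0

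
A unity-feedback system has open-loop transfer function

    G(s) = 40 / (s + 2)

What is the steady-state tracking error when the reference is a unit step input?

e_ss = 0.04762

G(s) has no poles at the origin.
This is a Type 0 system. Kp = lim_{s→0} G(s) = 40/2 = 20.
e_ss = 1/(1 + Kp) = 1/(1 + 20) = 1/21 ≈ 0.04762.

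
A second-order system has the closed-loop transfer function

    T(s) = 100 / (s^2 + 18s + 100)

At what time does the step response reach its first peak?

Comparing s^2 + 18s + 100 to s^2 + 2ζωₙs + ωₙ²: ωₙ = 10 rad/s and ζ = 18/(2·10) = 0.9.
ζωₙ = 18/2 = 9, so ω_d = ωₙ√(1−ζ²) = √(ωₙ² − (ζωₙ)²) = √(100 − 9²) = √19 ≈ 4.359 rad/s.
t_p = π/ω_d = π/4.359 ≈ 0.7207 s.

t_p ≈ 0.7207 s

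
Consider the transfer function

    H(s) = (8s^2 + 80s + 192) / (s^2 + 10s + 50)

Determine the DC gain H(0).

Set s = 0: H(0) = (192) / (50) = 96/25.

H(0) = 96/25 ≈ 3.840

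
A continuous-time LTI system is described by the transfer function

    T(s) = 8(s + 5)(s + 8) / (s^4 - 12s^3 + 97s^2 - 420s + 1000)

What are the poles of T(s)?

The poles are the roots of the denominator s^4 - 12s^3 + 97s^2 - 420s + 1000 = 0.
No real roots exist; factor into two real quadratics: (s^2 - 4s + 40)(s^2 - 8s + 25) = 0.
Each quadratic gives a conjugate pair via the quadratic formula.

s = 2 ± 6j, 4 ± 3j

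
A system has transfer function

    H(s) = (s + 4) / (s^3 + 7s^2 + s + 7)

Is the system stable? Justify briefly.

marginally stable

The denominator s^3 + 7s^2 + s + 7 factors as (s^2 + 1)(s + 7), giving poles at s = j, -j, -7.
Since the simple pole(s) at s = j, -j lie on the jω-axis with none in the right half-plane, the system is marginally stable.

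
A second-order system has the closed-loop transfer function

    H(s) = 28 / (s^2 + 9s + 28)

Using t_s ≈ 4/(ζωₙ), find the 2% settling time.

t_s ≈ 0.8889 s

Comparing s^2 + 9s + 28 to s^2 + 2ζωₙs + ωₙ²: ωₙ = √28 ≈ 5.292 rad/s and ζ = 9/(2·√28) ≈ 0.8504.
ζωₙ = 9/2 = 4.5, so t_s ≈ 4/(ζωₙ) = 4/4.5 ≈ 0.8889 s.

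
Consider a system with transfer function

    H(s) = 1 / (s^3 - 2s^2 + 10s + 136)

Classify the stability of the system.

The denominator s^3 - 2s^2 + 10s + 136 factors as (s + 4)(s^2 - 6s + 34), giving poles at s = -4, 3 + 5j, 3 - 5j.
Since the pole(s) at s = 3 + 5j, 3 - 5j lie in the right half-plane, the system is unstable.

unstable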